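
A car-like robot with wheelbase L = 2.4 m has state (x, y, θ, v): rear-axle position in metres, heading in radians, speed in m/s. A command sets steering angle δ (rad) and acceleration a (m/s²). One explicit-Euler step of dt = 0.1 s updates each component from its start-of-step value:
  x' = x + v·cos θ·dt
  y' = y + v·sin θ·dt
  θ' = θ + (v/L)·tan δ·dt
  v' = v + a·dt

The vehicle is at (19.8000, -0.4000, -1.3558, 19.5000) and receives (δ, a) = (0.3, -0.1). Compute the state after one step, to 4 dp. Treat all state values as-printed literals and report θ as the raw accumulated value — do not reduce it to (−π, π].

(20.2160, -2.3051, -1.1045, 19.4900)

x' = 19.8000 + 19.5000·cos(-1.3558)·0.1 = 20.2160
y' = -0.4000 + 19.5000·sin(-1.3558)·0.1 = -2.3051
θ' = -1.3558 + (19.5000/2.4)·tan(0.3)·0.1 = -1.1045
v' = 19.5000 − 0.1000·0.1 = 19.4900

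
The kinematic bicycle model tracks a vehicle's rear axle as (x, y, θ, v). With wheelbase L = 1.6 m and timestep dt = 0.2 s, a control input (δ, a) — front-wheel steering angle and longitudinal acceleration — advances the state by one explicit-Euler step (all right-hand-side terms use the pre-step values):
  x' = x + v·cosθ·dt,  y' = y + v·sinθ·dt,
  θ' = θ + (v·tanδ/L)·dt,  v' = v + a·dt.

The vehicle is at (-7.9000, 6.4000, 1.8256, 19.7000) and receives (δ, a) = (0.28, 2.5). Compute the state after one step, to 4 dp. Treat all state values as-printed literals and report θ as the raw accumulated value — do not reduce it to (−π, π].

(-8.8931, 10.2128, 2.5337, 20.2000)

x' = -7.9000 + 19.7000·cos(1.8256)·0.2 = -8.8931
y' = 6.4000 + 19.7000·sin(1.8256)·0.2 = 10.2128
θ' = 1.8256 + (19.7000/1.6)·tan(0.28)·0.2 = 2.5337
v' = 19.7000 + 2.5000·0.2 = 20.2000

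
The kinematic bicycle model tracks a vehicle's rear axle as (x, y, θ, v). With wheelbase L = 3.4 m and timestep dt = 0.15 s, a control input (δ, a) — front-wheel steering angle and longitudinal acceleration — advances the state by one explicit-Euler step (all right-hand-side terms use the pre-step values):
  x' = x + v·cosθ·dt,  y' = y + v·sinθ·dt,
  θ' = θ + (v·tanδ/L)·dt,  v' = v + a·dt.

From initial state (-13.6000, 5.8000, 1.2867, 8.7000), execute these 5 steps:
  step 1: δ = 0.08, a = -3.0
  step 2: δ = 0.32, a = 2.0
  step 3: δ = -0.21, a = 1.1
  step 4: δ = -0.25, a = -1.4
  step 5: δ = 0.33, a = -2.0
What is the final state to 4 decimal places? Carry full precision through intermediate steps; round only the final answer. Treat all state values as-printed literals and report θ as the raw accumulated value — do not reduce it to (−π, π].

(-12.0872, 12.0140, 1.3880, 8.2050)

after step 1 (δ=0.08, a=-3.0): (-13.234221, 7.052690, 1.317472, 8.250000)
after step 2 (δ=0.32, a=2.0): (-12.924074, 8.250694, 1.438088, 8.550000)
after step 3 (δ=-0.21, a=1.1): (-12.754374, 9.521917, 1.357689, 8.715000)
after step 4 (δ=-0.25, a=-1.4): (-12.477894, 10.799595, 1.259514, 8.505000)
after step 5 (δ=0.33, a=-2.0): (-12.087157, 12.014035, 1.388036, 8.205000)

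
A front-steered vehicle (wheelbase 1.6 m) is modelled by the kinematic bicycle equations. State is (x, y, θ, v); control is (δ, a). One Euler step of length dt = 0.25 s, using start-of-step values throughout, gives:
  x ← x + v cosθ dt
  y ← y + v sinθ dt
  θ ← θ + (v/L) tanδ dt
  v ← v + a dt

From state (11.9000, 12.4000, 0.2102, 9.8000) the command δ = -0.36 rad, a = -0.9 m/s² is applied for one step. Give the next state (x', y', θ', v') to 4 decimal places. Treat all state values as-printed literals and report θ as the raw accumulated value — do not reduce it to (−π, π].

x' = 11.9000 + 9.8000·cos(0.2102)·0.25 = 14.2961
y' = 12.4000 + 9.8000·sin(0.2102)·0.25 = 12.9112
θ' = 0.2102 + (9.8000/1.6)·tan(-0.36)·0.25 = -0.3662
v' = 9.8000 − 0.9000·0.25 = 9.5750

(14.2961, 12.9112, -0.3662, 9.5750)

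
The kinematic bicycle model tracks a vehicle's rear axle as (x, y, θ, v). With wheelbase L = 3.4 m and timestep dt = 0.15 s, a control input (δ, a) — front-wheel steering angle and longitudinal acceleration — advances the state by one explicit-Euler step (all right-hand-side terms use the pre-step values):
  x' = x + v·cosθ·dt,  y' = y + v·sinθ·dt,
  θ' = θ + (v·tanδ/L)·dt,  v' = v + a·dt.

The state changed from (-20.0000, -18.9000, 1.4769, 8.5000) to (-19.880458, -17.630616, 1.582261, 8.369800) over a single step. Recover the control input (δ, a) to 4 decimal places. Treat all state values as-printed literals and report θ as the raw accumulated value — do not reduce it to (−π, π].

δ = 0.2739, a = -0.8680

a = (v'−v)/dt = (-0.130200)/0.15 = -0.8680
Δθ = θ'−θ = 0.105361;  (v·dt/L) = 8.5000·0.15/3.4 = 0.375000
tan δ = Δθ·L/(v·dt) = 0.280963  →  δ = 0.2739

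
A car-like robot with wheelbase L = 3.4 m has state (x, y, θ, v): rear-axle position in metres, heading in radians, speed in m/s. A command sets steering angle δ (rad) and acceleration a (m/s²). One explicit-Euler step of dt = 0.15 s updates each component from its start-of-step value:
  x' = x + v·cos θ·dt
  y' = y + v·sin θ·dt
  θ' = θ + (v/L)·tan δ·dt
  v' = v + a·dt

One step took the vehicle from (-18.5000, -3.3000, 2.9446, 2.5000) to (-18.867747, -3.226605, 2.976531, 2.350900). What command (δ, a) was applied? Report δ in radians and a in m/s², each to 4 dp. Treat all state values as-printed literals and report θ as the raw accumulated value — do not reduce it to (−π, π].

a = (v'−v)/dt = (-0.149100)/0.15 = -0.9940
Δθ = θ'−θ = 0.031931;  (v·dt/L) = 2.5000·0.15/3.4 = 0.110294
tan δ = Δθ·L/(v·dt) = 0.289508  →  δ = 0.2818

δ = 0.2818, a = -0.9940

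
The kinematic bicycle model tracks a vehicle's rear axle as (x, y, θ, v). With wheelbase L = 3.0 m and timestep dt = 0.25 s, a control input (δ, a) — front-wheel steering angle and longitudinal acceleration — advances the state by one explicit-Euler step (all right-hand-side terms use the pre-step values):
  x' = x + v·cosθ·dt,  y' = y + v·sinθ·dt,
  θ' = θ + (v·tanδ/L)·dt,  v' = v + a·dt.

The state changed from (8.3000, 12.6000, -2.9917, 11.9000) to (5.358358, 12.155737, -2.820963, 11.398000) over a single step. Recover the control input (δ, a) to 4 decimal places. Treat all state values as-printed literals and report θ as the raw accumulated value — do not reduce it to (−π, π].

δ = 0.1705, a = -2.0080

a = (v'−v)/dt = (-0.502000)/0.25 = -2.0080
Δθ = θ'−θ = 0.170737;  (v·dt/L) = 11.9000·0.25/3.0 = 0.991667
tan δ = Δθ·L/(v·dt) = 0.172172  →  δ = 0.1705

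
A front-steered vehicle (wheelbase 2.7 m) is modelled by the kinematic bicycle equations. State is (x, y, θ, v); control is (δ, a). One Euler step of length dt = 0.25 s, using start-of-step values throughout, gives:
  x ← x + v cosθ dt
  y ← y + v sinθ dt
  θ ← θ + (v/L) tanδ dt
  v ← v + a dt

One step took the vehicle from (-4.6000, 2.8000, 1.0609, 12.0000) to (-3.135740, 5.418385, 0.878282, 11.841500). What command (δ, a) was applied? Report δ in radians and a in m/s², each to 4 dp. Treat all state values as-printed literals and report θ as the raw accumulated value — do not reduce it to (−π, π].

δ = -0.1629, a = -0.6340

a = (v'−v)/dt = (-0.158500)/0.25 = -0.6340
Δθ = θ'−θ = -0.182618;  (v·dt/L) = 12.0000·0.25/2.7 = 1.111111
tan δ = Δθ·L/(v·dt) = -0.164356  →  δ = -0.1629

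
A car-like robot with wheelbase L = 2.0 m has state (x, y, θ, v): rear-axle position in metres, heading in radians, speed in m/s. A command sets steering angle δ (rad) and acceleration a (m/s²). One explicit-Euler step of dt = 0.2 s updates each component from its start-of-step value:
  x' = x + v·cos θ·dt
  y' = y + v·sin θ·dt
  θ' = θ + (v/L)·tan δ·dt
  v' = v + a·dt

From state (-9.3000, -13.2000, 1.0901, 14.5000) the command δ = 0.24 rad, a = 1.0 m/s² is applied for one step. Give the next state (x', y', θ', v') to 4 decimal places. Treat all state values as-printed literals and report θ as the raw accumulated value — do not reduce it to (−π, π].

x' = -9.3000 + 14.5000·cos(1.0901)·0.2 = -7.9590
y' = -13.2000 + 14.5000·sin(1.0901)·0.2 = -10.6286
θ' = 1.0901 + (14.5000/2.0)·tan(0.24)·0.2 = 1.4449
v' = 14.5000 + 1.0000·0.2 = 14.7000

(-7.9590, -10.6286, 1.4449, 14.7000)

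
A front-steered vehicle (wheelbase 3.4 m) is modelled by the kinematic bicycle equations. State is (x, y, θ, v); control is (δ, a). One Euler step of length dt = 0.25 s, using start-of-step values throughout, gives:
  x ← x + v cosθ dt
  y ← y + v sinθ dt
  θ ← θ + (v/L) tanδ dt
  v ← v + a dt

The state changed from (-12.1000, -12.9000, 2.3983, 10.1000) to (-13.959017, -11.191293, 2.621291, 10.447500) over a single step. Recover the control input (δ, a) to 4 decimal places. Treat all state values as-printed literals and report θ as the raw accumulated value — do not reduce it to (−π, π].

a = (v'−v)/dt = (0.347500)/0.25 = 1.3900
Δθ = θ'−θ = 0.222991;  (v·dt/L) = 10.1000·0.25/3.4 = 0.742647
tan δ = Δθ·L/(v·dt) = 0.300265  →  δ = 0.2917

δ = 0.2917, a = 1.3900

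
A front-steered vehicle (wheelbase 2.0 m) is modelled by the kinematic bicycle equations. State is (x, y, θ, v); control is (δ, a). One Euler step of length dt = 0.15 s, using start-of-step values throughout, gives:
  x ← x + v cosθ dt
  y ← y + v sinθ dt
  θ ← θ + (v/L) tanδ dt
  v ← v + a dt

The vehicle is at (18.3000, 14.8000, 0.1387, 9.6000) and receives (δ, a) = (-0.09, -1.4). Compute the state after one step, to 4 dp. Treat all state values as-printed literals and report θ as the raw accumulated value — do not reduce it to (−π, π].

(19.7262, 14.9991, 0.0737, 9.3900)

x' = 18.3000 + 9.6000·cos(0.1387)·0.15 = 19.7262
y' = 14.8000 + 9.6000·sin(0.1387)·0.15 = 14.9991
θ' = 0.1387 + (9.6000/2.0)·tan(-0.09)·0.15 = 0.0737
v' = 9.6000 − 1.4000·0.15 = 9.3900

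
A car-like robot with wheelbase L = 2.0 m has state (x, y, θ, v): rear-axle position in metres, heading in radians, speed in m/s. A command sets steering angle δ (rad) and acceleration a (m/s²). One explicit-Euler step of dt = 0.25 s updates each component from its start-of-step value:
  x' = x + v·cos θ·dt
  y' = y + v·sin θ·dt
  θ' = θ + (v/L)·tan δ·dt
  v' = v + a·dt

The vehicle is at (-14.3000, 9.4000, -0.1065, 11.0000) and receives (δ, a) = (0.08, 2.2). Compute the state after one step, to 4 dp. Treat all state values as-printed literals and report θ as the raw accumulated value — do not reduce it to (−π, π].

(-11.5656, 9.1077, 0.0037, 11.5500)

x' = -14.3000 + 11.0000·cos(-0.1065)·0.25 = -11.5656
y' = 9.4000 + 11.0000·sin(-0.1065)·0.25 = 9.1077
θ' = -0.1065 + (11.0000/2.0)·tan(0.08)·0.25 = 0.0037
v' = 11.0000 + 2.2000·0.25 = 11.5500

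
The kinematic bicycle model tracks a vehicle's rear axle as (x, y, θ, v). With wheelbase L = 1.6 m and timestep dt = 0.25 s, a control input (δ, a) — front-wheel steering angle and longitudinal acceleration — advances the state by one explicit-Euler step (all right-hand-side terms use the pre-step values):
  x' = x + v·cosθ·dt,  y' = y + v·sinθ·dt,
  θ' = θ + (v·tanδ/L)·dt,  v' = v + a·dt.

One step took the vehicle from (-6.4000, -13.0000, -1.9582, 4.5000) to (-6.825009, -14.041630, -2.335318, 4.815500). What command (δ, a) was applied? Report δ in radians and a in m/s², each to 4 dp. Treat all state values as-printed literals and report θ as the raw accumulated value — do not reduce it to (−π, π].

δ = -0.4923, a = 1.2620

a = (v'−v)/dt = (0.315500)/0.25 = 1.2620
Δθ = θ'−θ = -0.377118;  (v·dt/L) = 4.5000·0.25/1.6 = 0.703125
tan δ = Δθ·L/(v·dt) = -0.536346  →  δ = -0.4923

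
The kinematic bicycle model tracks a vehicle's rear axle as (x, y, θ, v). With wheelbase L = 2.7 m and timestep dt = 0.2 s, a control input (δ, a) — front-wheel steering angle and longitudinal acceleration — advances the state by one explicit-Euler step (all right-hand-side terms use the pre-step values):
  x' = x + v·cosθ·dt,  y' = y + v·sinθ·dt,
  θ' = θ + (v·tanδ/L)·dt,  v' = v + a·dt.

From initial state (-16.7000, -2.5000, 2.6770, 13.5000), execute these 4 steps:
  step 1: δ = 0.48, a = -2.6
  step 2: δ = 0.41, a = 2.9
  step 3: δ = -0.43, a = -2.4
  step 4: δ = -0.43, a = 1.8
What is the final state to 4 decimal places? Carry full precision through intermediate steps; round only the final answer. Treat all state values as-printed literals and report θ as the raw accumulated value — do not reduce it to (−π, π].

after step 1 (δ=0.48, a=-2.6): (-19.113811, -1.290242, 3.197611, 12.980000)
after step 2 (δ=0.41, a=2.9): (-21.705739, -1.435589, 3.615501, 13.560000)
after step 3 (δ=-0.43, a=-2.4): (-24.118854, -2.673256, 3.154841, 13.080000)
after step 4 (δ=-0.43, a=1.8): (-26.734624, -2.707914, 2.710489, 13.440000)

(-26.7346, -2.7079, 2.7105, 13.4400)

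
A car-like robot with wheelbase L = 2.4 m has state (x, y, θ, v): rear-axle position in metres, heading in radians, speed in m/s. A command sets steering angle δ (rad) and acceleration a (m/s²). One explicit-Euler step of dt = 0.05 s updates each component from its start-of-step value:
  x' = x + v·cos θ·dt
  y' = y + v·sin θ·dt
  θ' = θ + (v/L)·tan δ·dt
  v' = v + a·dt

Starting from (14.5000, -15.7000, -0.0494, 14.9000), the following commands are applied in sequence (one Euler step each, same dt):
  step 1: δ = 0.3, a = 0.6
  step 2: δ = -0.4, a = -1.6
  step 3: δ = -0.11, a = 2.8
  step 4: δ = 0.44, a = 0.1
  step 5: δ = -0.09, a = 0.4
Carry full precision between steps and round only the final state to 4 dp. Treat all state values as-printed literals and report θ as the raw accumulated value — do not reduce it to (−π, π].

after step 1 (δ=0.3, a=0.6): (15.244091, -15.736788, 0.046623, 14.930000)
after step 2 (δ=-0.4, a=-1.6): (15.989780, -15.701996, -0.084883, 14.850000)
after step 3 (δ=-0.11, a=2.8): (16.729607, -15.764947, -0.119052, 14.990000)
after step 4 (δ=0.44, a=0.1): (17.473801, -15.853966, 0.027968, 14.995000)
after step 5 (δ=-0.09, a=0.4): (18.223258, -15.832999, -0.000223, 15.015000)

(18.2233, -15.8330, -0.0002, 15.0150)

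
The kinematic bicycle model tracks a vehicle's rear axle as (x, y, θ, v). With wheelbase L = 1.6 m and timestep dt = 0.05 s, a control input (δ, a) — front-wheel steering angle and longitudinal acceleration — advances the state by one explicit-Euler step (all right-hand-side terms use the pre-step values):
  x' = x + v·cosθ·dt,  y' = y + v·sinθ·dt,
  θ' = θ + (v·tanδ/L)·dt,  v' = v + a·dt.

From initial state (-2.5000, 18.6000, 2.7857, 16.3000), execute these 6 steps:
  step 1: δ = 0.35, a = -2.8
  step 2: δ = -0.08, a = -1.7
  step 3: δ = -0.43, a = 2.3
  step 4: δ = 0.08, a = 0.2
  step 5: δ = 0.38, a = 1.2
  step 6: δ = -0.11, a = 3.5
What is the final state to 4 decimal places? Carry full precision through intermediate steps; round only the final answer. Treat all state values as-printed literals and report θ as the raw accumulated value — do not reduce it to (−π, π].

(-7.1215, 20.0095, 2.8874, 16.4350)

after step 1 (δ=0.35, a=-2.8): (-3.263929, 18.883968, 2.971636, 16.160000)
after step 2 (δ=-0.08, a=-1.7): (-4.060287, 19.020633, 2.931150, 16.075000)
after step 3 (δ=-0.43, a=2.3): (-4.846305, 19.188530, 2.700765, 16.190000)
after step 4 (δ=0.08, a=0.2): (-5.578416, 19.533935, 2.741326, 16.200000)
after step 5 (δ=0.38, a=1.2): (-6.324391, 19.849562, 2.943529, 16.260000)
after step 6 (δ=-0.11, a=3.5): (-7.121497, 20.009537, 2.887409, 16.435000)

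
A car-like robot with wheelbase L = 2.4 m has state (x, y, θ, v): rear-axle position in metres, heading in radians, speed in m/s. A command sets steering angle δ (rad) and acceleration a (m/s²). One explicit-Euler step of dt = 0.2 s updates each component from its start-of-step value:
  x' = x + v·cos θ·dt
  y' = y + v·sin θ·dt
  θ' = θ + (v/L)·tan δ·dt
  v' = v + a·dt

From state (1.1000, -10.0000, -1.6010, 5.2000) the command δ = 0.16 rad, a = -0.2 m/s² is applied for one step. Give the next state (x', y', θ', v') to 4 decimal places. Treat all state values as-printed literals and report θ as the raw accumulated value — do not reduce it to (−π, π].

(1.0686, -11.0395, -1.5311, 5.1600)

x' = 1.1000 + 5.2000·cos(-1.6010)·0.2 = 1.0686
y' = -10.0000 + 5.2000·sin(-1.6010)·0.2 = -11.0395
θ' = -1.6010 + (5.2000/2.4)·tan(0.16)·0.2 = -1.5311
v' = 5.2000 − 0.2000·0.2 = 5.1600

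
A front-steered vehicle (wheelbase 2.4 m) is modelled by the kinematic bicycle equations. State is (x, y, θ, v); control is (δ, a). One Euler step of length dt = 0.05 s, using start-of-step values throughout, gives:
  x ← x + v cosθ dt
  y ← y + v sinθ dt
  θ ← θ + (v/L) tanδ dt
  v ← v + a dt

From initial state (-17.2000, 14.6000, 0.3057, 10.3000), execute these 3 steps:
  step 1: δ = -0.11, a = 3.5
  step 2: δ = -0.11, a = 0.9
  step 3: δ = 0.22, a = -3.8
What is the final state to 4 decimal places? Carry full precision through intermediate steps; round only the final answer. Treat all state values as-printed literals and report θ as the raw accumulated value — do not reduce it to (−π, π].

after step 1 (δ=-0.11, a=3.5): (-16.708877, 14.754995, 0.282000, 10.475000)
after step 2 (δ=-0.11, a=0.9): (-16.205815, 14.900743, 0.257898, 10.520000)
after step 3 (δ=0.22, a=-3.8): (-15.697211, 15.034898, 0.306908, 10.330000)

(-15.6972, 15.0349, 0.3069, 10.3300)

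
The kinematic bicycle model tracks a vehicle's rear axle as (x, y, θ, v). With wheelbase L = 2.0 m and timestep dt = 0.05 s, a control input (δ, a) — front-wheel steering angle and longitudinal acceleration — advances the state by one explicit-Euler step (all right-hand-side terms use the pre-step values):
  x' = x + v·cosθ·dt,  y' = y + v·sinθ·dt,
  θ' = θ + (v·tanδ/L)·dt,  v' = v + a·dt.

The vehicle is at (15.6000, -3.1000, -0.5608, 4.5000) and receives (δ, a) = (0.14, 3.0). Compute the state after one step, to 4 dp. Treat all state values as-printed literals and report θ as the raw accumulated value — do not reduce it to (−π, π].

(15.7905, -3.2197, -0.5449, 4.6500)

x' = 15.6000 + 4.5000·cos(-0.5608)·0.05 = 15.7905
y' = -3.1000 + 4.5000·sin(-0.5608)·0.05 = -3.2197
θ' = -0.5608 + (4.5000/2.0)·tan(0.14)·0.05 = -0.5449
v' = 4.5000 + 3.0000·0.05 = 4.6500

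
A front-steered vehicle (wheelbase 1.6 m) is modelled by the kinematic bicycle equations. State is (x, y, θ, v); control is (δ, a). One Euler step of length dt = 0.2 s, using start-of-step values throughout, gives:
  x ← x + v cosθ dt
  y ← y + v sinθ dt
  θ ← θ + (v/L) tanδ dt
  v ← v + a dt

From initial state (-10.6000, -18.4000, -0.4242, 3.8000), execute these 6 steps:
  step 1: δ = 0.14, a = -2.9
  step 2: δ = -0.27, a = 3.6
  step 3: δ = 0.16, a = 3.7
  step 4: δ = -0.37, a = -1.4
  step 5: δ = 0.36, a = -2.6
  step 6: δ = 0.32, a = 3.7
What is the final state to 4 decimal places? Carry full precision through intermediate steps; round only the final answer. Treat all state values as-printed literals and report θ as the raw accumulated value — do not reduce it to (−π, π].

after step 1 (δ=0.14, a=-2.9): (-9.907360, -18.712810, -0.357262, 3.220000)
after step 2 (δ=-0.27, a=3.6): (-9.304024, -18.938023, -0.468657, 3.940000)
after step 3 (δ=0.16, a=3.7): (-8.600989, -19.293954, -0.389178, 4.680000)
after step 4 (δ=-0.37, a=-1.4): (-7.734982, -19.649099, -0.616078, 4.400000)
after step 5 (δ=0.36, a=-2.6): (-7.016769, -20.157596, -0.409056, 3.880000)
after step 6 (δ=0.32, a=3.7): (-6.304792, -20.466246, -0.248332, 4.620000)

(-6.3048, -20.4662, -0.2483, 4.6200)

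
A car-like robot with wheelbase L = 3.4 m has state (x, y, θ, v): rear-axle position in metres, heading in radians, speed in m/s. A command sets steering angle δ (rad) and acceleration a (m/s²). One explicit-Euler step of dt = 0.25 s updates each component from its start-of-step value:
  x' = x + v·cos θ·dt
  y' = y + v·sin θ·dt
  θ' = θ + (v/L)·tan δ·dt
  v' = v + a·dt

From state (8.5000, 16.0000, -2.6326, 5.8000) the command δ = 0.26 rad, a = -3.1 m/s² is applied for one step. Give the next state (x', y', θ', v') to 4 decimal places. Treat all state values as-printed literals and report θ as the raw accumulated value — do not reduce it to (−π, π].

(7.2338, 15.2934, -2.5191, 5.0250)

x' = 8.5000 + 5.8000·cos(-2.6326)·0.25 = 7.2338
y' = 16.0000 + 5.8000·sin(-2.6326)·0.25 = 15.2934
θ' = -2.6326 + (5.8000/3.4)·tan(0.26)·0.25 = -2.5191
v' = 5.8000 − 3.1000·0.25 = 5.0250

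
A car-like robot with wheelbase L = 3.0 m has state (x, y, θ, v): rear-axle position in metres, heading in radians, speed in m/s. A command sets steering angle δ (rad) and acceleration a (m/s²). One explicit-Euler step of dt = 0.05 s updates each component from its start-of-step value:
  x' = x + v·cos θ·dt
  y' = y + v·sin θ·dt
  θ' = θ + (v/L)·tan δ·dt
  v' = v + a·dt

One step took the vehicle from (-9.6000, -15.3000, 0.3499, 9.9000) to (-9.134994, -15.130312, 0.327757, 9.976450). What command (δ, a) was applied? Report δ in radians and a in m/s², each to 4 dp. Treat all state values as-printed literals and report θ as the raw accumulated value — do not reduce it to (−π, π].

δ = -0.1334, a = 1.5290

a = (v'−v)/dt = (0.076450)/0.05 = 1.5290
Δθ = θ'−θ = -0.022143;  (v·dt/L) = 9.9000·0.05/3.0 = 0.165000
tan δ = Δθ·L/(v·dt) = -0.134200  →  δ = -0.1334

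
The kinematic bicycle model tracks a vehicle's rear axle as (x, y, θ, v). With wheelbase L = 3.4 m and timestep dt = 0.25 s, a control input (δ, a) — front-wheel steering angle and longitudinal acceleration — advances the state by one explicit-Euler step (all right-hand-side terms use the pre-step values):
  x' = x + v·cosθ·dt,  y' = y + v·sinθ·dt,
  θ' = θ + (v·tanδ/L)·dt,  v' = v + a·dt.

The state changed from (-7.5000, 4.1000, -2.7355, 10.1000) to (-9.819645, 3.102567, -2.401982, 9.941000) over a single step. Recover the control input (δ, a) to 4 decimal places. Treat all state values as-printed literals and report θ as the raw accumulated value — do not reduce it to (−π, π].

δ = 0.4221, a = -0.6360

a = (v'−v)/dt = (-0.159000)/0.25 = -0.6360
Δθ = θ'−θ = 0.333518;  (v·dt/L) = 10.1000·0.25/3.4 = 0.742647
tan δ = Δθ·L/(v·dt) = 0.449094  →  δ = 0.4221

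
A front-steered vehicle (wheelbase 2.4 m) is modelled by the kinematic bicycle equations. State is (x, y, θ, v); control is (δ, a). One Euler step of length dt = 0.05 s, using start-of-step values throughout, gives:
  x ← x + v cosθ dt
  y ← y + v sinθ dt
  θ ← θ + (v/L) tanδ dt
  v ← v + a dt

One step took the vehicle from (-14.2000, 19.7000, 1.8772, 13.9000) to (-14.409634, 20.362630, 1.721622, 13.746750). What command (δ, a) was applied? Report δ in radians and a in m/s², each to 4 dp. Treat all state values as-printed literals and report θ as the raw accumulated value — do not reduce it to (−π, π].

δ = -0.4930, a = -3.0650

a = (v'−v)/dt = (-0.153250)/0.05 = -3.0650
Δθ = θ'−θ = -0.155578;  (v·dt/L) = 13.9000·0.05/2.4 = 0.289583
tan δ = Δθ·L/(v·dt) = -0.537248  →  δ = -0.4930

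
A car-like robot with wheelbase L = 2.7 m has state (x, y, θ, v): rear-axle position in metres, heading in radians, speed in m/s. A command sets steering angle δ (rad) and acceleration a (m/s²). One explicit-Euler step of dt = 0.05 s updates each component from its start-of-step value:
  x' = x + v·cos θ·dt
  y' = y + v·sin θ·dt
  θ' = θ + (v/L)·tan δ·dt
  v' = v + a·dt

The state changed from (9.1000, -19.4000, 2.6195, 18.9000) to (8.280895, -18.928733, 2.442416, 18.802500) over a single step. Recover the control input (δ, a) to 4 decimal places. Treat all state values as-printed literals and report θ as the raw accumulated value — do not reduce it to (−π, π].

δ = -0.4684, a = -1.9500

a = (v'−v)/dt = (-0.097500)/0.05 = -1.9500
Δθ = θ'−θ = -0.177084;  (v·dt/L) = 18.9000·0.05/2.7 = 0.350000
tan δ = Δθ·L/(v·dt) = -0.505954  →  δ = -0.4684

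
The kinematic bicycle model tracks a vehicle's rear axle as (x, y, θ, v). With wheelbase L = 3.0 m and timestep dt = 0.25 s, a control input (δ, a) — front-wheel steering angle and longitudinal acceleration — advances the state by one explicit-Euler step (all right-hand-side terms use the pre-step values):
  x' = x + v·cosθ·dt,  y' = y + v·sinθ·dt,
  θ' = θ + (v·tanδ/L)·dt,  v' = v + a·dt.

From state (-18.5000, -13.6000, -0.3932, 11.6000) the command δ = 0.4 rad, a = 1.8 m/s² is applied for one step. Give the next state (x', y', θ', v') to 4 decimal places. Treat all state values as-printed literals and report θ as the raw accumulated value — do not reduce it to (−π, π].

x' = -18.5000 + 11.6000·cos(-0.3932)·0.25 = -15.8213
y' = -13.6000 + 11.6000·sin(-0.3932)·0.25 = -14.7111
θ' = -0.3932 + (11.6000/3.0)·tan(0.4)·0.25 = 0.0155
v' = 11.6000 + 1.8000·0.25 = 12.0500

(-15.8213, -14.7111, 0.0155, 12.0500)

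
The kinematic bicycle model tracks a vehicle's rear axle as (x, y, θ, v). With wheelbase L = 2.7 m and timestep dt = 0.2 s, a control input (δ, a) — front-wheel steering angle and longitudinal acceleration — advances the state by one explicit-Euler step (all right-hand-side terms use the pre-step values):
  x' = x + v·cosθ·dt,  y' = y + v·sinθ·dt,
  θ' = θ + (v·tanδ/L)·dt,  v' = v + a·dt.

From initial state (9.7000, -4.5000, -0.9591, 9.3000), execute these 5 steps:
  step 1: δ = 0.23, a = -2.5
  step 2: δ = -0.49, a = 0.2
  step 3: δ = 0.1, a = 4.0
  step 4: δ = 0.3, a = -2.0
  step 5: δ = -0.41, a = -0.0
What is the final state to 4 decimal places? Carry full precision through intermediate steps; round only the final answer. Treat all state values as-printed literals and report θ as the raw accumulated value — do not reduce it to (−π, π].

after step 1 (δ=0.23, a=-2.5): (10.768118, -6.022736, -0.797801, 8.800000)
after step 2 (δ=-0.49, a=0.2): (11.997095, -7.282583, -1.145491, 8.840000)
after step 3 (δ=0.1, a=4.0): (12.726569, -8.893077, -1.079791, 9.640000)
after step 4 (δ=0.3, a=-2.0): (13.635646, -10.593302, -0.858902, 9.240000)
after step 5 (δ=-0.41, a=-0.0): (14.842888, -11.992470, -1.156383, 9.240000)

(14.8429, -11.9925, -1.1564, 9.2400)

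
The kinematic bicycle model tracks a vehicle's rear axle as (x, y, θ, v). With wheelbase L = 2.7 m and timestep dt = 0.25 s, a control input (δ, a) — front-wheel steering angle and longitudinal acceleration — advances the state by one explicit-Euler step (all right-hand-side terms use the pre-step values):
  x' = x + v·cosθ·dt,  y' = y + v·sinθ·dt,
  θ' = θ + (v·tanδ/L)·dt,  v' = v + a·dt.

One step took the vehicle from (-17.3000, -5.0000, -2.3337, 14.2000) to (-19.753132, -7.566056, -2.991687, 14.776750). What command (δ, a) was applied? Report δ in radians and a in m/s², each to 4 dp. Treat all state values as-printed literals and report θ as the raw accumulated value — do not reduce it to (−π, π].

δ = -0.4640, a = 2.3070

a = (v'−v)/dt = (0.576750)/0.25 = 2.3070
Δθ = θ'−θ = -0.657987;  (v·dt/L) = 14.2000·0.25/2.7 = 1.314815
tan δ = Δθ·L/(v·dt) = -0.500441  →  δ = -0.4640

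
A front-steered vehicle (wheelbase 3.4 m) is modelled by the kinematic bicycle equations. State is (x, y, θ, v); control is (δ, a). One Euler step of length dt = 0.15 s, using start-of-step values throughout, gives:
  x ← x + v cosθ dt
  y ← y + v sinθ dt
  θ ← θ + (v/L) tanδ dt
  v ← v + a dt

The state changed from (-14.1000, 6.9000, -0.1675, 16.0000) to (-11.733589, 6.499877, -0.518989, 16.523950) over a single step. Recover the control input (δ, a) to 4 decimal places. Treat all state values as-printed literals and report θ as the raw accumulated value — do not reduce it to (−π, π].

a = (v'−v)/dt = (0.523950)/0.15 = 3.4930
Δθ = θ'−θ = -0.351489;  (v·dt/L) = 16.0000·0.15/3.4 = 0.705882
tan δ = Δθ·L/(v·dt) = -0.497943  →  δ = -0.4620

δ = -0.4620, a = 3.4930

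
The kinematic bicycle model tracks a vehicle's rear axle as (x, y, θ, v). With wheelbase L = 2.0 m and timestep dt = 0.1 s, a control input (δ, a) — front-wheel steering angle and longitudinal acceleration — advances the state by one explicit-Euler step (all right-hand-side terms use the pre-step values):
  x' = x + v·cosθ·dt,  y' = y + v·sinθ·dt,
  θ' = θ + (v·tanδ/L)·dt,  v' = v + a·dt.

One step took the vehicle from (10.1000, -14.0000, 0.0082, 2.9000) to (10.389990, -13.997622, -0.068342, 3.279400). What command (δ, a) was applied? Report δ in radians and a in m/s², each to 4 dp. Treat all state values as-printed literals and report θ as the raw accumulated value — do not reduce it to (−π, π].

a = (v'−v)/dt = (0.379400)/0.1 = 3.7940
Δθ = θ'−θ = -0.076542;  (v·dt/L) = 2.9000·0.1/2.0 = 0.145000
tan δ = Δθ·L/(v·dt) = -0.527876  →  δ = -0.4857

δ = -0.4857, a = 3.7940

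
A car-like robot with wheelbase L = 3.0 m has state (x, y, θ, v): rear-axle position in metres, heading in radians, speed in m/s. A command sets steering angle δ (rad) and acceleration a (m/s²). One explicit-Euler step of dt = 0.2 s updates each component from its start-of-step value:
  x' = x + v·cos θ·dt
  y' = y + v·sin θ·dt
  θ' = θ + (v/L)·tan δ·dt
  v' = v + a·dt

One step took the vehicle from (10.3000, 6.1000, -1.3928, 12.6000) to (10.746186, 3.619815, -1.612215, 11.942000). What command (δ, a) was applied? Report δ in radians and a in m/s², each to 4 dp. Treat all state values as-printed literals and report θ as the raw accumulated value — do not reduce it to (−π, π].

a = (v'−v)/dt = (-0.658000)/0.2 = -3.2900
Δθ = θ'−θ = -0.219415;  (v·dt/L) = 12.6000·0.2/3.0 = 0.840000
tan δ = Δθ·L/(v·dt) = -0.261208  →  δ = -0.2555

δ = -0.2555, a = -3.2900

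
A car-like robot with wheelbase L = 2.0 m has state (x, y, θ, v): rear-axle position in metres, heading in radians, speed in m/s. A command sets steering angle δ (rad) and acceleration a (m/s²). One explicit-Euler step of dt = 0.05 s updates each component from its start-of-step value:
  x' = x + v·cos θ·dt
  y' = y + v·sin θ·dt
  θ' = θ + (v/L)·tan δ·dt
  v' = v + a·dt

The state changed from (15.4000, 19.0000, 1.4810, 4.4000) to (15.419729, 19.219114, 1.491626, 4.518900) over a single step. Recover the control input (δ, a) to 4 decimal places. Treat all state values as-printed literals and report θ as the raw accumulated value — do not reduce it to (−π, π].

a = (v'−v)/dt = (0.118900)/0.05 = 2.3780
Δθ = θ'−θ = 0.010626;  (v·dt/L) = 4.4000·0.05/2.0 = 0.110000
tan δ = Δθ·L/(v·dt) = 0.096600  →  δ = 0.0963

δ = 0.0963, a = 2.3780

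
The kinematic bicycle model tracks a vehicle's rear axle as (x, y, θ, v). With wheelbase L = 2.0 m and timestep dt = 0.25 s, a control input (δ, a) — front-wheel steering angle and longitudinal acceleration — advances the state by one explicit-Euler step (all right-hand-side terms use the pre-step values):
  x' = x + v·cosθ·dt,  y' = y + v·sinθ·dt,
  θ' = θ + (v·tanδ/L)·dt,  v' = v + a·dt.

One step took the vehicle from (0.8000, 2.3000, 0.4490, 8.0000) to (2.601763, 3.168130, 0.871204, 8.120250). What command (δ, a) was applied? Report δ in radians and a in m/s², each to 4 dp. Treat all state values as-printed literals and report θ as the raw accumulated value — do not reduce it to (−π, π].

a = (v'−v)/dt = (0.120250)/0.25 = 0.4810
Δθ = θ'−θ = 0.422204;  (v·dt/L) = 8.0000·0.25/2.0 = 1.000000
tan δ = Δθ·L/(v·dt) = 0.422204  →  δ = 0.3995

δ = 0.3995, a = 0.4810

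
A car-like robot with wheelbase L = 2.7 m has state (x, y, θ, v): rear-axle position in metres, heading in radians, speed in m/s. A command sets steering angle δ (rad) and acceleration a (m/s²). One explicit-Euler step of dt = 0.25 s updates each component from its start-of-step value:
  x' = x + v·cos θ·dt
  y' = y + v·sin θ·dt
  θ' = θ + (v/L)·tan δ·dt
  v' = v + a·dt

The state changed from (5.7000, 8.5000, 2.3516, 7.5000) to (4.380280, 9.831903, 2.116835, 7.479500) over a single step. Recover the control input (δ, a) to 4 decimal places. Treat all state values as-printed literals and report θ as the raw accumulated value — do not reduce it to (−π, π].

a = (v'−v)/dt = (-0.020500)/0.25 = -0.0820
Δθ = θ'−θ = -0.234765;  (v·dt/L) = 7.5000·0.25/2.7 = 0.694444
tan δ = Δθ·L/(v·dt) = -0.338062  →  δ = -0.3260

δ = -0.3260, a = -0.0820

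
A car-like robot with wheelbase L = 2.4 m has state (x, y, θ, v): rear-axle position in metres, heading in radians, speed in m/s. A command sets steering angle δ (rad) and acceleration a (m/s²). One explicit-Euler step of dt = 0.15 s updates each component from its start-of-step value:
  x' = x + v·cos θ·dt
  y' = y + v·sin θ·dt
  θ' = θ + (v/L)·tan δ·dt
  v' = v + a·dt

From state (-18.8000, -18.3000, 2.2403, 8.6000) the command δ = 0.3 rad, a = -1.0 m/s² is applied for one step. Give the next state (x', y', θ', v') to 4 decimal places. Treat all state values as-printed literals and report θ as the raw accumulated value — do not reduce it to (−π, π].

(-19.6006, -17.2885, 2.4066, 8.4500)

x' = -18.8000 + 8.6000·cos(2.2403)·0.15 = -19.6006
y' = -18.3000 + 8.6000·sin(2.2403)·0.15 = -17.2885
θ' = 2.2403 + (8.6000/2.4)·tan(0.3)·0.15 = 2.4066
v' = 8.6000 − 1.0000·0.15 = 8.4500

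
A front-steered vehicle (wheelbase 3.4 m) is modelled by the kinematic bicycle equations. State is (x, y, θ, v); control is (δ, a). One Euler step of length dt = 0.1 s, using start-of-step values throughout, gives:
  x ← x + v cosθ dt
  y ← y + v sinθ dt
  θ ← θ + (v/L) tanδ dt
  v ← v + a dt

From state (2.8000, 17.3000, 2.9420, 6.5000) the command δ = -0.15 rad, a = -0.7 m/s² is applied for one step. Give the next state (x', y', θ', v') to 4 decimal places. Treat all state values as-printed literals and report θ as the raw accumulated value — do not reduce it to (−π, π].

x' = 2.8000 + 6.5000·cos(2.9420)·0.1 = 2.1629
y' = 17.3000 + 6.5000·sin(2.9420)·0.1 = 17.4289
θ' = 2.9420 + (6.5000/3.4)·tan(-0.15)·0.1 = 2.9131
v' = 6.5000 − 0.7000·0.1 = 6.4300

(2.1629, 17.4289, 2.9131, 6.4300)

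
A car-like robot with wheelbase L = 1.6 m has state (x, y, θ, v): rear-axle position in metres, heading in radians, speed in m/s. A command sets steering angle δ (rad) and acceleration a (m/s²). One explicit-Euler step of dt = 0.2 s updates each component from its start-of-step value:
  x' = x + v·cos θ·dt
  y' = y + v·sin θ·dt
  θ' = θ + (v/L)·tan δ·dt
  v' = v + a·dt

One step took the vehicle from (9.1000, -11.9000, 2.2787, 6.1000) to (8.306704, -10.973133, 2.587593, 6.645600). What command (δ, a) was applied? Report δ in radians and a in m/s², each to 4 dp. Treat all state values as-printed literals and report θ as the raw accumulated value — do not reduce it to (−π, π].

a = (v'−v)/dt = (0.545600)/0.2 = 2.7280
Δθ = θ'−θ = 0.308893;  (v·dt/L) = 6.1000·0.2/1.6 = 0.762500
tan δ = Δθ·L/(v·dt) = 0.405106  →  δ = 0.3849

δ = 0.3849, a = 2.7280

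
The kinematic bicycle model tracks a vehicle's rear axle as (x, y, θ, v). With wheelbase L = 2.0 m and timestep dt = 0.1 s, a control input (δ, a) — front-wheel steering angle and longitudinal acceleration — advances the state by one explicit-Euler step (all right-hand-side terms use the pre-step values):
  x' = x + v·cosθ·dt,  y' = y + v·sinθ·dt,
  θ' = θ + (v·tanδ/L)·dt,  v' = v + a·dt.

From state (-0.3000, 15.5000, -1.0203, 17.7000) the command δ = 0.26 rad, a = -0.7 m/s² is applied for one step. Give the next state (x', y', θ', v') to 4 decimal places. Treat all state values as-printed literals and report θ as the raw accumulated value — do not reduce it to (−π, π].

(0.6259, 13.9915, -0.7849, 17.6300)

x' = -0.3000 + 17.7000·cos(-1.0203)·0.1 = 0.6259
y' = 15.5000 + 17.7000·sin(-1.0203)·0.1 = 13.9915
θ' = -1.0203 + (17.7000/2.0)·tan(0.26)·0.1 = -0.7849
v' = 17.7000 − 0.7000·0.1 = 17.6300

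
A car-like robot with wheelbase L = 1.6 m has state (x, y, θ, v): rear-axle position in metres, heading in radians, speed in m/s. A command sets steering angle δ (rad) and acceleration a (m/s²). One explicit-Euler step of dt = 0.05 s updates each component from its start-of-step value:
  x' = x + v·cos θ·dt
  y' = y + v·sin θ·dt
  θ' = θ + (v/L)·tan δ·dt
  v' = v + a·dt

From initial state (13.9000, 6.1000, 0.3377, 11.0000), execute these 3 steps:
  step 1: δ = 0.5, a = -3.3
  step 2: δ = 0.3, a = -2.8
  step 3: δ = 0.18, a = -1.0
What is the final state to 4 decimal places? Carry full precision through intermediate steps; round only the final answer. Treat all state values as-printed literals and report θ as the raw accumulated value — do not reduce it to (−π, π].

after step 1 (δ=0.5, a=-3.3): (14.418936, 6.282225, 0.525491, 10.835000)
after step 2 (δ=0.3, a=-2.8): (14.887591, 6.553987, 0.630231, 10.695000)
after step 3 (δ=0.18, a=-1.0): (15.319611, 6.869132, 0.691048, 10.645000)

(15.3196, 6.8691, 0.6910, 10.6450)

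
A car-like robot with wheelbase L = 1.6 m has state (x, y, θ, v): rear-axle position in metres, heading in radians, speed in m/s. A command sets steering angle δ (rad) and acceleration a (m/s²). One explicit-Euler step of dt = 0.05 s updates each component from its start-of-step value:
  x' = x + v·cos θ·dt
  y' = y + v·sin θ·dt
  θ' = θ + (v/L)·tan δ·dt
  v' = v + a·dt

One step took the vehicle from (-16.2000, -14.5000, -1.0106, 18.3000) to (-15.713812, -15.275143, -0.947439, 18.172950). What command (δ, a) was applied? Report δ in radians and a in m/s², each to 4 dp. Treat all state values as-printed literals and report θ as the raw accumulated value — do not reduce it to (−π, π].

a = (v'−v)/dt = (-0.127050)/0.05 = -2.5410
Δθ = θ'−θ = 0.063161;  (v·dt/L) = 18.3000·0.05/1.6 = 0.571875
tan δ = Δθ·L/(v·dt) = 0.110445  →  δ = 0.1100

δ = 0.1100, a = -2.5410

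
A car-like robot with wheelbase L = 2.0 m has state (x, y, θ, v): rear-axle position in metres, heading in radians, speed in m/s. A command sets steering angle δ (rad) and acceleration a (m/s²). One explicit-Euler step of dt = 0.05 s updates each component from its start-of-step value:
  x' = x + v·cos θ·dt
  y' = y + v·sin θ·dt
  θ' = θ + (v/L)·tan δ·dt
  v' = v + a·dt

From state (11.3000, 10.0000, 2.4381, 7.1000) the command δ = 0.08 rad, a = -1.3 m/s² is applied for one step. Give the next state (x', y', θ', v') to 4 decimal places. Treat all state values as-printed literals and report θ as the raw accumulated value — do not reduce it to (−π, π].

x' = 11.3000 + 7.1000·cos(2.4381)·0.05 = 11.0293
y' = 10.0000 + 7.1000·sin(2.4381)·0.05 = 10.2296
θ' = 2.4381 + (7.1000/2.0)·tan(0.08)·0.05 = 2.4523
v' = 7.1000 − 1.3000·0.05 = 7.0350

(11.0293, 10.2296, 2.4523, 7.0350)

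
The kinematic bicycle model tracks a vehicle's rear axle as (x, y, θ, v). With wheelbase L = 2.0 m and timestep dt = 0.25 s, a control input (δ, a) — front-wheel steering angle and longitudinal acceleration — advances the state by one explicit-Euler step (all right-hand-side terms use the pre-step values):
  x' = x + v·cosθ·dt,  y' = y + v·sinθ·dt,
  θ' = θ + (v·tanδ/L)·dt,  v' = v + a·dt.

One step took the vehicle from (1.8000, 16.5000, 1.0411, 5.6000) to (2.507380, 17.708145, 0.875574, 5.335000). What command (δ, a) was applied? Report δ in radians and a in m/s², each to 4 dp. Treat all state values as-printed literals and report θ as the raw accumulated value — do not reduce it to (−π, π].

a = (v'−v)/dt = (-0.265000)/0.25 = -1.0600
Δθ = θ'−θ = -0.165526;  (v·dt/L) = 5.6000·0.25/2.0 = 0.700000
tan δ = Δθ·L/(v·dt) = -0.236466  →  δ = -0.2322

δ = -0.2322, a = -1.0600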